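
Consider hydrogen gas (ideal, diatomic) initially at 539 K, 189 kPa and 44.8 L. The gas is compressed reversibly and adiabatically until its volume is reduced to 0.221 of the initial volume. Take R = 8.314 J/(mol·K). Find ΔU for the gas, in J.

17600 J

n = P₁V₁/(RT₁) = 189×44.8/(8.314×539) = 1.89 mol.
Adiabatic: TV^(γ−1) = const ⇒ T₂ = 539×(4.52)^0.400 = 986 K; PV^γ = const ⇒ P₂ = 1560 kPa.
For an ideal gas ΔU = nCvΔT with Cv = (5/2)R = 20.8 J/(mol·K).
ΔU = 1.89×20.8×(986−539) = 17600 J.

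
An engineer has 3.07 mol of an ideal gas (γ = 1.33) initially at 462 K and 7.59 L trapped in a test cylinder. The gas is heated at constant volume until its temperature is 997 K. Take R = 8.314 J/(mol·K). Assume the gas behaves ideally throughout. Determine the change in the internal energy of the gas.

P₁ = nRT₁/V₁ = 3.07×8.314×462/7.59 = 1550 kPa.
Isochoric: V stays 7.59 L; P/T = const ⇒ T₂ = 997 K, P₂ = 3350 kPa.
For an ideal gas ΔU = nCvΔT with Cv = R/(γ−1) = 25.2 J/(mol·K).
ΔU = 3.07×25.2×(997−462) = 41400 J.

41400 J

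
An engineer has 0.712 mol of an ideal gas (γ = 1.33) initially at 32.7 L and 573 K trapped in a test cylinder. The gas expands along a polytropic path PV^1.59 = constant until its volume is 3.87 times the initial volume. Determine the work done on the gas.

-3160 J

P₁ = nRT₁/V₁ = 0.712×8.314×573/32.7 = 104 kPa.
Polytropic n=1.59: T₂ = T₁(V₁/V₂)^(n−1) = 573×(0.258)^0.59 = 258 K; P₂ = P₁(V₁/V₂)^n = 12.1 kPa.
W = (P₁V₁−P₂V₂)/(n−1) = (104×32.7−12.1×127)/0.59 = 3160 J.
Work done on the gas = −W_by = -3160 J.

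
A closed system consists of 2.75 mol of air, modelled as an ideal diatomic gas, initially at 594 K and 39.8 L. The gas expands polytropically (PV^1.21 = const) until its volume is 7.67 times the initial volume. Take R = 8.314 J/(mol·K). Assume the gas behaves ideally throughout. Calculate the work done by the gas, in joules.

P₁ = nRT₁/V₁ = 2.75×8.314×594/39.8 = 341 kPa.
Polytropic n=1.21: T₂ = T₁(V₁/V₂)^(n−1) = 594×(0.130)^0.21 = 387 K; P₂ = P₁(V₁/V₂)^n = 29.0 kPa.
W = (P₁V₁−P₂V₂)/(n−1) = (341×39.8−29.0×305)/0.21 = 22500 J.

22500 J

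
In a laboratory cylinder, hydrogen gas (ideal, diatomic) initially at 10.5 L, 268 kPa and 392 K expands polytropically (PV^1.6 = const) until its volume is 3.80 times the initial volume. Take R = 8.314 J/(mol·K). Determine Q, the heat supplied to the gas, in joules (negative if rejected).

-1290 J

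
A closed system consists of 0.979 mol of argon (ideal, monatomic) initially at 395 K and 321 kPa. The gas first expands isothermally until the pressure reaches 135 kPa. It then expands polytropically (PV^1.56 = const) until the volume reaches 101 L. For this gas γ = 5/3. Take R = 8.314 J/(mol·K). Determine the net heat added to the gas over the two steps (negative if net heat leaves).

3290 J

V₁ = nRT₁/P₁ = 0.979×8.314×395/321 = 10.0 L.
Step 1 — Isothermal: T stays 395 K; PV = const ⇒ V₂ = 23.8 L, P₂ = 135 kPa.
ΔU = 0 (ideal gas, T constant).
W = nRT ln(V₂/V₁) = 0.979×8.314×395×ln(2.38) = 2780 J.
Q = ΔU + W = 2780 J.
State after step 1: P = 135 kPa, V = 23.8 L, T = 395 K.
Step 2 — Polytropic n=1.56: T₂ = T₁(V₁/V₂)^(n−1) = 395×(0.236)^0.56 = 176 K; P₂ = P₁(V₁/V₂)^n = 14.2 kPa.
W = (P₁V₁−P₂V₂)/(n−1) = (135×23.8−14.2×101)/0.56 = 3180 J.
ΔU = nCvΔT = 0.979×12.5×(176−395) = -2680 J.
Q = ΔU + W = 510 J.
Net over both steps: W = 5970 J, Q = 3290 J, ΔU = -2680 J.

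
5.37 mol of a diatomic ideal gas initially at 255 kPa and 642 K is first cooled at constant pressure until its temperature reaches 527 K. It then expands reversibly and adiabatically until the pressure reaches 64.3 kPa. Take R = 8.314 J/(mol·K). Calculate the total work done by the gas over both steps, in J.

V₁ = nRT₁/P₁ = 5.37×8.314×642/255 = 112 L.
Step 1 — Isobaric: P stays 255 kPa; V/T = const ⇒ T₂ = 527 K, V₂ = 92.3 L.
W = PΔV = 255×(92.3−112) kPa·L = -5130 J.
ΔU = nCvΔT = 5.37×20.8×(527−642) = -12800 J.
Q = ΔU + W = nCpΔT = -18000 J.
State after step 1: P = 255 kPa, V = 92.3 L, T = 527 K.
Step 2 — Adiabatic: T₂/T₁ = (P₂/P₁)^((γ−1)/γ) ⇒ T₂ = 527×(0.252)^0.286 = 356 K; V₂ = 247 L.
ΔU = nCvΔT = 5.37×20.8×(356−527) = -19100 J.
Q = 0 for an adiabatic process, so W = −ΔU = 19100 J.
Net over both steps: W = 14000 J, Q = -18000 J, ΔU = -32000 J.

14000 J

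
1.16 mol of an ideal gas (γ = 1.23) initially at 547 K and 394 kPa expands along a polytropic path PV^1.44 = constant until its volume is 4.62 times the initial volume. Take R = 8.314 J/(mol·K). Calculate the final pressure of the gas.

V₁ = nRT₁/P₁ = 1.16×8.314×547/394 = 13.4 L.
Polytropic n=1.44: T₂ = T₁(V₁/V₂)^(n−1) = 547×(0.216)^0.44 = 279 K; P₂ = P₁(V₁/V₂)^n = 43.5 kPa.

43.5 kPa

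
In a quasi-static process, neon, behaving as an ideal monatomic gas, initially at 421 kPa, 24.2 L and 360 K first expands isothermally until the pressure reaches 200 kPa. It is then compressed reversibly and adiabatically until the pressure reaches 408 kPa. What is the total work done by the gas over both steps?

2540 J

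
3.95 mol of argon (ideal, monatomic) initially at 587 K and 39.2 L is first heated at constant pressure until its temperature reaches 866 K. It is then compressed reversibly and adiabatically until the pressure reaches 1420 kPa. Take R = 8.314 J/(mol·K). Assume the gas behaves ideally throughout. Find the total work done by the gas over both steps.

-13400 J

P₁ = nRT₁/V₁ = 3.95×8.314×587/39.2 = 492 kPa.
Step 1 — Isobaric: P stays 492 kPa; V/T = const ⇒ T₂ = 866 K, V₂ = 57.8 L.
W = PΔV = 492×(57.8−39.2) kPa·L = 9160 J.
ΔU = nCvΔT = 3.95×12.5×(866−587) = 13700 J.
Q = ΔU + W = nCpΔT = 22900 J.
State after step 1: P = 492 kPa, V = 57.8 L, T = 866 K.
Step 2 — Adiabatic: T₂/T₁ = (P₂/P₁)^((γ−1)/γ) ⇒ T₂ = 866×(2.89)^0.400 = 1320 K; V₂ = 30.6 L.
ΔU = nCvΔT = 3.95×12.5×(1320−866) = 22500 J.
Q = 0 for an adiabatic process, so W = −ΔU = -22500 J.
Net over both steps: W = -13400 J, Q = 22900 J, ΔU = 36300 J.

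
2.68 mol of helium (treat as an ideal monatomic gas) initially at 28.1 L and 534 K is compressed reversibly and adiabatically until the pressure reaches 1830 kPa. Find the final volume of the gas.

P₁ = nRT₁/V₁ = 2.68×8.314×534/28.1 = 423 kPa.
Adiabatic: T₂/T₁ = (P₂/P₁)^((γ−1)/γ) ⇒ T₂ = 534×(4.32)^0.400 = 959 K; V₂ = 11.7 L.

11.7 L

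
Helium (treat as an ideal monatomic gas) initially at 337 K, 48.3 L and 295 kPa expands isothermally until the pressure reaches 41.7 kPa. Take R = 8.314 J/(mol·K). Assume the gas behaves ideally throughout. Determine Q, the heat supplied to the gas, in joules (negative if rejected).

n = P₁V₁/(RT₁) = 295×48.3/(8.314×337) = 5.09 mol.
Isothermal: T stays 337 K; PV = const ⇒ V₂ = 342 L, P₂ = 41.7 kPa.
ΔU = 0 (ideal gas, T constant).
W = nRT ln(V₂/V₁) = 5.09×8.314×337×ln(7.07) = 27900 J.
Q = ΔU + W = 27900 J.

27900 J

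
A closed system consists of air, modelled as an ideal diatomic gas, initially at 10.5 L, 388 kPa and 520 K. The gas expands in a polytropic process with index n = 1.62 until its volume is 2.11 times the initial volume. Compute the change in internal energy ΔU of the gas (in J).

n = P₁V₁/(RT₁) = 388×10.5/(8.314×520) = 0.942 mol.
Polytropic n=1.62: T₂ = T₁(V₁/V₂)^(n−1) = 520×(0.474)^0.62 = 327 K; P₂ = P₁(V₁/V₂)^n = 116 kPa.
For an ideal gas ΔU = nCvΔT with Cv = (5/2)R = 20.8 J/(mol·K).
ΔU = 0.942×20.8×(327−520) = -3770 J.

-3770 J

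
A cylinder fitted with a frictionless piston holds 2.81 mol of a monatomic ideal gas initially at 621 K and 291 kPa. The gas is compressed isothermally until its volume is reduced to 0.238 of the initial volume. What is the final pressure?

V₁ = nRT₁/P₁ = 2.81×8.314×621/291 = 49.9 L.
Isothermal: T stays 621 K; PV = const ⇒ V₂ = 11.9 L, P₂ = 1220 kPa.

1220 kPa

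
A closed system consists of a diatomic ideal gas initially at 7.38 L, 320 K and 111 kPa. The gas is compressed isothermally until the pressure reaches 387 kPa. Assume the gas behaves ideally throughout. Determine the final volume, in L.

Isothermal: T stays 320 K; PV = const ⇒ V₂ = 2.12 L, P₂ = 387 kPa.

2.12 L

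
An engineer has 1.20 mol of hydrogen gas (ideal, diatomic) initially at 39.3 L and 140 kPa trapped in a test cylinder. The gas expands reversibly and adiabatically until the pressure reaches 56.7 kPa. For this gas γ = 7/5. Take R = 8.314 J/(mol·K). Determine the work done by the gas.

3130 J

T₁ = P₁V₁/(nR) = 140×39.3/(1.20×8.314) = 551 K.
Adiabatic: T₂/T₁ = (P₂/P₁)^((γ−1)/γ) ⇒ T₂ = 551×(0.405)^0.286 = 426 K; V₂ = 75.0 L.
ΔU = nCvΔT = 1.20×20.8×(426−551) = -3130 J.
Q = 0 for an adiabatic process, so W = −ΔU = 3130 J.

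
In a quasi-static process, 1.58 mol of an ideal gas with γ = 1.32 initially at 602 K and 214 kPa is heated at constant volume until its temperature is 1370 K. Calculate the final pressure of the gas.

487 kPa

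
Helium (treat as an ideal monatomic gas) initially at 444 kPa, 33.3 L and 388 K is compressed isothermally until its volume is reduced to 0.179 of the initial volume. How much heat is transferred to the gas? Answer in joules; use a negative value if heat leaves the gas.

n = P₁V₁/(RT₁) = 444×33.3/(8.314×388) = 4.58 mol.
Isothermal: T stays 388 K; PV = const ⇒ V₂ = 5.96 L, P₂ = 2480 kPa.
ΔU = 0 (ideal gas, T constant).
W = nRT ln(V₂/V₁) = 4.58×8.314×388×ln(0.179) = -25400 J.
Q = ΔU + W = -25400 J.

-25400 J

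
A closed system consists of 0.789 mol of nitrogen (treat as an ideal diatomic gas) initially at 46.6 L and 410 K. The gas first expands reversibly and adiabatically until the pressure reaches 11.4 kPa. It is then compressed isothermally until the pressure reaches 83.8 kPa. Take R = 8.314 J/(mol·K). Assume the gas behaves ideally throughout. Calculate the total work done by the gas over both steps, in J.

-882 J

P₁ = nRT₁/V₁ = 0.789×8.314×410/46.6 = 57.7 kPa.
Step 1 — Adiabatic: T₂/T₁ = (P₂/P₁)^((γ−1)/γ) ⇒ T₂ = 410×(0.198)^0.286 = 258 K; V₂ = 148 L.
ΔU = nCvΔT = 0.789×20.8×(258−410) = -2490 J.
Q = 0 for an adiabatic process, so W = −ΔU = 2490 J.
State after step 1: P = 11.4 kPa, V = 148 L, T = 258 K.
Step 2 — Isothermal: T stays 258 K; PV = const ⇒ V₂ = 20.2 L, P₂ = 83.8 kPa.
ΔU = 0 (ideal gas, T constant).
W = nRT ln(V₂/V₁) = 0.789×8.314×258×ln(0.136) = -3380 J.
Q = ΔU + W = -3380 J.
Net over both steps: W = -882 J, Q = -3380 J, ΔU = -2490 J.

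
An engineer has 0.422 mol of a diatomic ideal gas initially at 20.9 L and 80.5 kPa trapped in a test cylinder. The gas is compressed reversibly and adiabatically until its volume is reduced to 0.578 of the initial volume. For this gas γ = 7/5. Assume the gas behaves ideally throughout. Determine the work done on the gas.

1030 J

T₁ = P₁V₁/(nR) = 80.5×20.9/(0.422×8.314) = 480 K.
Adiabatic: TV^(γ−1) = const ⇒ T₂ = 480×(1.73)^0.400 = 597 K; PV^γ = const ⇒ P₂ = 173 kPa.
ΔU = nCvΔT = 0.422×20.8×(597−480) = 1030 J.
Q = 0 for an adiabatic process, so W = −ΔU = -1030 J.
Work done on the gas = −W_by = 1030 J.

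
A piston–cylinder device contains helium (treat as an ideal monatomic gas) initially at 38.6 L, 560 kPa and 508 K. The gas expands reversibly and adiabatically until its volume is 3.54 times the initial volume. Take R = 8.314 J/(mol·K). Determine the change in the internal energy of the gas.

-18500 J

n = P₁V₁/(RT₁) = 560×38.6/(8.314×508) = 5.12 mol.
Adiabatic: TV^(γ−1) = const ⇒ T₂ = 508×(0.282)^0.667 = 219 K; PV^γ = const ⇒ P₂ = 68.1 kPa.
For an ideal gas ΔU = nCvΔT with Cv = (3/2)R = 12.5 J/(mol·K).
ΔU = 5.12×12.5×(219−508) = -18500 J.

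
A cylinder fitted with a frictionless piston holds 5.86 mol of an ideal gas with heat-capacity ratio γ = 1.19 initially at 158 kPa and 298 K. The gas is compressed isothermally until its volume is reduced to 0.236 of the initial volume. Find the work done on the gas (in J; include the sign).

21000 J

V₁ = nRT₁/P₁ = 5.86×8.314×298/158 = 91.9 L.
Isothermal: T stays 298 K; PV = const ⇒ V₂ = 21.7 L, P₂ = 669 kPa.
W = nRT ln(V₂/V₁) = 5.86×8.314×298×ln(0.236) = -21000 J.
Work done on the gas = −W_by = 21000 J.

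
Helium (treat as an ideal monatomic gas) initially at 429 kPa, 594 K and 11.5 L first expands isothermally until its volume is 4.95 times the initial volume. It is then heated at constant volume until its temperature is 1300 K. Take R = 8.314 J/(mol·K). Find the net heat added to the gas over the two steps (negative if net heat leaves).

16700 J

n = P₁V₁/(RT₁) = 429×11.5/(8.314×594) = 0.999 mol.
Step 1 — Isothermal: T stays 594 K; PV = const ⇒ V₂ = 56.9 L, P₂ = 86.7 kPa.
ΔU = 0 (ideal gas, T constant).
W = nRT ln(V₂/V₁) = 0.999×8.314×594×ln(4.95) = 7890 J.
Q = ΔU + W = 7890 J.
State after step 1: P = 86.7 kPa, V = 56.9 L, T = 594 K.
Step 2 — Isochoric: V stays 56.9 L; P/T = const ⇒ T₂ = 1300 K, P₂ = 190 kPa.
W = 0 (no volume change).
ΔU = nCvΔT = 0.999×12.5×(1300−594) = 8800 J.
Q = ΔU = 8800 J.
Net over both steps: W = 7890 J, Q = 16700 J, ΔU = 8800 J.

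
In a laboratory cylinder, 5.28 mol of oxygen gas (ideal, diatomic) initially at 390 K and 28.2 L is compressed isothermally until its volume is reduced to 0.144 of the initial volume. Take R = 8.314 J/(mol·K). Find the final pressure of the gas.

P₁ = nRT₁/V₁ = 5.28×8.314×390/28.2 = 607 kPa.
Isothermal: T stays 390 K; PV = const ⇒ V₂ = 4.06 L, P₂ = 4220 kPa.

4220 kPa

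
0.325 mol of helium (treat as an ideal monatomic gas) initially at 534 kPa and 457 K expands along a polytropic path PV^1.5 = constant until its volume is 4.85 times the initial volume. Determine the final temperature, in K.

208 K

V₁ = nRT₁/P₁ = 0.325×8.314×457/534 = 2.31 L.
Polytropic n=1.5: T₂ = T₁(V₁/V₂)^(n−1) = 457×(0.206)^0.50 = 208 K; P₂ = P₁(V₁/V₂)^n = 50.0 kPa.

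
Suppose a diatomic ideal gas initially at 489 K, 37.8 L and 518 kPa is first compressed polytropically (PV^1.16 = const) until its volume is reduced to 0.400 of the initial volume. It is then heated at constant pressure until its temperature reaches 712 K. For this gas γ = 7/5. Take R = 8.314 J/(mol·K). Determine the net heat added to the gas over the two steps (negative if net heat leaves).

n = P₁V₁/(RT₁) = 518×37.8/(8.314×489) = 4.82 mol.
Step 1 — Polytropic n=1.16: T₂ = T₁(V₁/V₂)^(n−1) = 489×(2.50)^0.16 = 566 K; P₂ = P₁(V₁/V₂)^n = 1500 kPa.
W = (P₁V₁−P₂V₂)/(n−1) = (518×37.8−1500×15.1)/0.16 = -19300 J.
ΔU = nCvΔT = 4.82×20.8×(566−489) = 7730 J.
Q = ΔU + W = -11600 J.
State after step 1: P = 1500 kPa, V = 15.1 L, T = 566 K.
Step 2 — Isobaric: P stays 1500 kPa; V/T = const ⇒ T₂ = 712 K, V₂ = 19.0 L.
W = PΔV = 1500×(19.0−15.1) kPa·L = 5840 J.
ΔU = nCvΔT = 4.82×20.8×(712−566) = 14600 J.
Q = ΔU + W = nCpΔT = 20400 J.
Net over both steps: W = -13500 J, Q = 8840 J, ΔU = 22300 J.

8840 J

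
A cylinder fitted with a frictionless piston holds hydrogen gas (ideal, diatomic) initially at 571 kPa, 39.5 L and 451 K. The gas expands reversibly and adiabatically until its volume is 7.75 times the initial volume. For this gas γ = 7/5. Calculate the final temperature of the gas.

Adiabatic: TV^(γ−1) = const ⇒ T₂ = 451×(0.129)^0.400 = 199 K; PV^γ = const ⇒ P₂ = 32.5 kPa.

199 K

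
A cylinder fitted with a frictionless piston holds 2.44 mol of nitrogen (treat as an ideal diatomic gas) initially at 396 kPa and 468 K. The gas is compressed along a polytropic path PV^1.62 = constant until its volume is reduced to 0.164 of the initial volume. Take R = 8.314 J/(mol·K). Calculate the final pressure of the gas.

V₁ = nRT₁/P₁ = 2.44×8.314×468/396 = 24.0 L.
Polytropic n=1.62: T₂ = T₁(V₁/V₂)^(n−1) = 468×(6.10)^0.62 = 1440 K; P₂ = P₁(V₁/V₂)^n = 7410 kPa.

7410 kPa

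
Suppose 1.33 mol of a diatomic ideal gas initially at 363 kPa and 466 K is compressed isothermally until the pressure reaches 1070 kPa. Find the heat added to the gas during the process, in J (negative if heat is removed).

V₁ = nRT₁/P₁ = 1.33×8.314×466/363 = 14.2 L.
Isothermal: T stays 466 K; PV = const ⇒ V₂ = 4.82 L, P₂ = 1070 kPa.
ΔU = 0 (ideal gas, T constant).
W = nRT ln(V₂/V₁) = 1.33×8.314×466×ln(0.339) = -5570 J.
Q = ΔU + W = -5570 J.

-5570 J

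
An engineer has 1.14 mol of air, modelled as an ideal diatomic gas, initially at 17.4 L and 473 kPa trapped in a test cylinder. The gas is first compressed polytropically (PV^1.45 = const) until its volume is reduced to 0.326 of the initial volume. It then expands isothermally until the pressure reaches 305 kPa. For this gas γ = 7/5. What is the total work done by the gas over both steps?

T₁ = P₁V₁/(nR) = 473×17.4/(1.14×8.314) = 868 K.
Step 1 — Polytropic n=1.45: T₂ = T₁(V₁/V₂)^(n−1) = 868×(3.07)^0.45 = 1440 K; P₂ = P₁(V₁/V₂)^n = 2400 kPa.
W = (P₁V₁−P₂V₂)/(n−1) = (473×17.4−2400×5.67)/0.45 = -12000 J.
ΔU = nCvΔT = 1.14×20.8×(1440−868) = 13500 J.
Q = ΔU + W = 1500 J.
State after step 1: P = 2400 kPa, V = 5.67 L, T = 1440 K.
Step 2 — Isothermal: T stays 1440 K; PV = const ⇒ V₂ = 44.7 L, P₂ = 305 kPa.
ΔU = 0 (ideal gas, T constant).
W = nRT ln(V₂/V₁) = 1.14×8.314×1440×ln(7.88) = 28100 J.
Q = ΔU + W = 28100 J.
Net over both steps: W = 16100 J, Q = 29600 J, ΔU = 13500 J.

16100 J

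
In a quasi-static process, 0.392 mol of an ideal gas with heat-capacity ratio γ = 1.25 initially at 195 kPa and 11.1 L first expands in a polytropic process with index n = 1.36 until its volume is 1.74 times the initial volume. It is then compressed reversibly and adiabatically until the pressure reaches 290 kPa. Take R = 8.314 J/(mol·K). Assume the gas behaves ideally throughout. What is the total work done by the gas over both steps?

-748 J

T₁ = P₁V₁/(nR) = 195×11.1/(0.392×8.314) = 664 K.
Step 1 — Polytropic n=1.36: T₂ = T₁(V₁/V₂)^(n−1) = 664×(0.575)^0.36 = 544 K; P₂ = P₁(V₁/V₂)^n = 91.8 kPa.
W = (P₁V₁−P₂V₂)/(n−1) = (195×11.1−91.8×19.3)/0.36 = 1090 J.
ΔU = nCvΔT = 0.392×33.3×(544−664) = -1570 J.
Q = ΔU + W = -478 J.
State after step 1: P = 91.8 kPa, V = 19.3 L, T = 544 K.
Step 2 — Adiabatic: T₂/T₁ = (P₂/P₁)^((γ−1)/γ) ⇒ T₂ = 544×(3.16)^0.200 = 685 K; V₂ = 7.70 L.
ΔU = nCvΔT = 0.392×33.3×(685−544) = 1830 J.
Q = 0 for an adiabatic process, so W = −ΔU = -1830 J.
Net over both steps: W = -748 J, Q = -478 J, ΔU = 269 J.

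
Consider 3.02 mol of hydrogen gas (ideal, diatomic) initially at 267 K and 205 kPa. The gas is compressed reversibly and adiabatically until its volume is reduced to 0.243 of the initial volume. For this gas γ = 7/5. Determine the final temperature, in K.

470 K

V₁ = nRT₁/P₁ = 3.02×8.314×267/205 = 32.7 L.
Adiabatic: TV^(γ−1) = const ⇒ T₂ = 267×(4.12)^0.400 = 470 K; PV^γ = const ⇒ P₂ = 1490 kPa.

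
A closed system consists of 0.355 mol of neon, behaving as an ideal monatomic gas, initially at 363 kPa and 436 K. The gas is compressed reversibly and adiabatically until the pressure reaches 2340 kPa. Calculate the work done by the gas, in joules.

V₁ = nRT₁/P₁ = 0.355×8.314×436/363 = 3.55 L.
Adiabatic: T₂/T₁ = (P₂/P₁)^((γ−1)/γ) ⇒ T₂ = 436×(6.45)^0.400 = 919 K; V₂ = 1.16 L.
ΔU = nCvΔT = 0.355×12.5×(919−436) = 2140 J.
Q = 0 for an adiabatic process, so W = −ΔU = -2140 J.

-2140 J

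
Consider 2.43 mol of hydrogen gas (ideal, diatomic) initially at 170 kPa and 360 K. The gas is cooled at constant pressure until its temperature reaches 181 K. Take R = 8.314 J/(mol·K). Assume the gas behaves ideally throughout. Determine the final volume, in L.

21.5 L

V₁ = nRT₁/P₁ = 2.43×8.314×360/170 = 42.8 L.
Isobaric: P stays 170 kPa; V/T = const ⇒ T₂ = 181 K, V₂ = 21.5 L.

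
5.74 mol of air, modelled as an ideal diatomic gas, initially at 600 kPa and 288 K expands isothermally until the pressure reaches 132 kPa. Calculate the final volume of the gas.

104 L

V₁ = nRT₁/P₁ = 5.74×8.314×288/600 = 22.9 L.
Isothermal: T stays 288 K; PV = const ⇒ V₂ = 104 L, P₂ = 132 kPa.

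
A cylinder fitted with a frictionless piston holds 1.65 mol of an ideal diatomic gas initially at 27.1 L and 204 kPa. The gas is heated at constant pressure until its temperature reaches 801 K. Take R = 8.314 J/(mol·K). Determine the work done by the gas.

5460 J

T₁ = P₁V₁/(nR) = 204×27.1/(1.65×8.314) = 403 K.
Isobaric: P stays 204 kPa; V/T = const ⇒ T₂ = 801 K, V₂ = 53.9 L.
W = PΔV = 204×(53.9−27.1) kPa·L = 5460 J.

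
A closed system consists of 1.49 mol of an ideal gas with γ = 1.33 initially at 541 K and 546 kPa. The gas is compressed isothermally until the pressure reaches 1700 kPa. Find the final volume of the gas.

3.94 L

V₁ = nRT₁/P₁ = 1.49×8.314×541/546 = 12.3 L.
Isothermal: T stays 541 K; PV = const ⇒ V₂ = 3.94 L, P₂ = 1700 kPa.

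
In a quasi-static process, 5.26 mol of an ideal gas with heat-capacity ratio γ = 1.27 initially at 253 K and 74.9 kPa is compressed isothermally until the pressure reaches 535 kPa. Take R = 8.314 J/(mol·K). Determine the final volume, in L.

V₁ = nRT₁/P₁ = 5.26×8.314×253/74.9 = 148 L.
Isothermal: T stays 253 K; PV = const ⇒ V₂ = 20.7 L, P₂ = 535 kPa.

20.7 L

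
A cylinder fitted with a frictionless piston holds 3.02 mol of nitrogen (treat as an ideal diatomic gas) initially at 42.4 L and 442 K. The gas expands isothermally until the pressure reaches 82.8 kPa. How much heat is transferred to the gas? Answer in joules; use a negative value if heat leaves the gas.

12800 J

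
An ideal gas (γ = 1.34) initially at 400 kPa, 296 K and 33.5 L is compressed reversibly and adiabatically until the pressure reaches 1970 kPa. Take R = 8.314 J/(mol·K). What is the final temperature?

444 K

Adiabatic: T₂/T₁ = (P₂/P₁)^((γ−1)/γ) ⇒ T₂ = 296×(4.92)^0.254 = 444 K; V₂ = 10.2 L.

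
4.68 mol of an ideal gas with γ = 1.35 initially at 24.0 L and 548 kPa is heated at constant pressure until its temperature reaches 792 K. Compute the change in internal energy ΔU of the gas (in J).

50500 J

T₁ = P₁V₁/(nR) = 548×24.0/(4.68×8.314) = 338 K.
Isobaric: P stays 548 kPa; V/T = const ⇒ T₂ = 792 K, V₂ = 56.2 L.
For an ideal gas ΔU = nCvΔT with Cv = R/(γ−1) = 23.8 J/(mol·K).
ΔU = 4.68×23.8×(792−338) = 50500 J.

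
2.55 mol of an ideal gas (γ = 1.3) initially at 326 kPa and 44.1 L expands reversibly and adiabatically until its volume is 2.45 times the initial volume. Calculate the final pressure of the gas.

T₁ = P₁V₁/(nR) = 326×44.1/(2.55×8.314) = 678 K.
Adiabatic: TV^(γ−1) = const ⇒ T₂ = 678×(0.408)^0.300 = 518 K; PV^γ = const ⇒ P₂ = 102 kPa.

102 kPa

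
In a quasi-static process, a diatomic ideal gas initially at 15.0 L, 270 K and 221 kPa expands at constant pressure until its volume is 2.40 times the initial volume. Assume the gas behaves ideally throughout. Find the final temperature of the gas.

648 K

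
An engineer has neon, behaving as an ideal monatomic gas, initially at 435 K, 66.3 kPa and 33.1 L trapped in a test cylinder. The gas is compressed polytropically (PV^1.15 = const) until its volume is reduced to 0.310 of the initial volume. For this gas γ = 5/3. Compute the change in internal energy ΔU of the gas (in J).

n = P₁V₁/(RT₁) = 66.3×33.1/(8.314×435) = 0.607 mol.
Polytropic n=1.15: T₂ = T₁(V₁/V₂)^(n−1) = 435×(3.23)^0.15 = 519 K; P₂ = P₁(V₁/V₂)^n = 255 kPa.
For an ideal gas ΔU = nCvΔT with Cv = (3/2)R = 12.5 J/(mol·K).
ΔU = 0.607×12.5×(519−435) = 632 J.

632 J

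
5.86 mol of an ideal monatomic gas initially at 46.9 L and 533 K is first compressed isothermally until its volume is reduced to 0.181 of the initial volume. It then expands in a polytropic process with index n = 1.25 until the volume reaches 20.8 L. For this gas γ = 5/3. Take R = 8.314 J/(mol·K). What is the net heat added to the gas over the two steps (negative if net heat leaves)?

P₁ = nRT₁/V₁ = 5.86×8.314×533/46.9 = 554 kPa.
Step 1 — Isothermal: T stays 533 K; PV = const ⇒ V₂ = 8.49 L, P₂ = 3060 kPa.
ΔU = 0 (ideal gas, T constant).
W = nRT ln(V₂/V₁) = 5.86×8.314×533×ln(0.181) = -44400 J.
Q = ΔU + W = -44400 J.
State after step 1: P = 3060 kPa, V = 8.49 L, T = 533 K.
Step 2 — Polytropic n=1.25: T₂ = T₁(V₁/V₂)^(n−1) = 533×(0.408)^0.25 = 426 K; P₂ = P₁(V₁/V₂)^n = 998 kPa.
W = (P₁V₁−P₂V₂)/(n−1) = (3060×8.49−998×20.8)/0.25 = 20800 J.
ΔU = nCvΔT = 5.86×12.5×(426−533) = -7820 J.
Q = ΔU + W = 13000 J.
Net over both steps: W = -23500 J, Q = -31400 J, ΔU = -7820 J.

-31400 J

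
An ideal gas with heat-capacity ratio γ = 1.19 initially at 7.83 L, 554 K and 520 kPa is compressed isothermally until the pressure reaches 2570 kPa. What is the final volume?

Isothermal: T stays 554 K; PV = const ⇒ V₂ = 1.58 L, P₂ = 2570 kPa.

1.58 L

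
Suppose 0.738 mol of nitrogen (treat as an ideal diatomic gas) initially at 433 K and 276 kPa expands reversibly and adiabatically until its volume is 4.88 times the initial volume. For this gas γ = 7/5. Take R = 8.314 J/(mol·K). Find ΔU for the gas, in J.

-3120 J

V₁ = nRT₁/P₁ = 0.738×8.314×433/276 = 9.63 L.
Adiabatic: TV^(γ−1) = const ⇒ T₂ = 433×(0.205)^0.400 = 230 K; PV^γ = const ⇒ P₂ = 30.0 kPa.
For an ideal gas ΔU = nCvΔT with Cv = (5/2)R = 20.8 J/(mol·K).
ΔU = 0.738×20.8×(230−433) = -3120 J.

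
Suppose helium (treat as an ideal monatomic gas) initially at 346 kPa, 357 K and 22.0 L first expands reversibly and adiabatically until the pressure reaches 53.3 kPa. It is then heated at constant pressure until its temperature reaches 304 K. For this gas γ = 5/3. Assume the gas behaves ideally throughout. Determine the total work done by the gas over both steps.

n = P₁V₁/(RT₁) = 346×22.0/(8.314×357) = 2.56 mol.
Step 1 — Adiabatic: T₂/T₁ = (P₂/P₁)^((γ−1)/γ) ⇒ T₂ = 357×(0.154)^0.400 = 169 K; V₂ = 67.6 L.
ΔU = nCvΔT = 2.56×12.5×(169−357) = -6010 J.
Q = 0 for an adiabatic process, so W = −ΔU = 6010 J.
State after step 1: P = 53.3 kPa, V = 67.6 L, T = 169 K.
Step 2 — Isobaric: P stays 53.3 kPa; V/T = const ⇒ T₂ = 304 K, V₂ = 122 L.
W = PΔV = 53.3×(122−67.6) kPa·L = 2880 J.
ΔU = nCvΔT = 2.56×12.5×(304−169) = 4320 J.
Q = ΔU + W = nCpΔT = 7200 J.
Net over both steps: W = 8890 J, Q = 7200 J, ΔU = -1700 J.

8890 J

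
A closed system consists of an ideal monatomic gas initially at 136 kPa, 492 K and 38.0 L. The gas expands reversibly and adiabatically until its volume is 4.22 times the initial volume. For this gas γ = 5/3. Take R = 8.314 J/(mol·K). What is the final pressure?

12.3 kPa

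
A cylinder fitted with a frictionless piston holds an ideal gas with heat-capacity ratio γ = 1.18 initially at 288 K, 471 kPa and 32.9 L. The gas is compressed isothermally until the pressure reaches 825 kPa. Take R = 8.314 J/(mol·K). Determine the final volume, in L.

Isothermal: T stays 288 K; PV = const ⇒ V₂ = 18.8 L, P₂ = 825 kPa.

18.8 L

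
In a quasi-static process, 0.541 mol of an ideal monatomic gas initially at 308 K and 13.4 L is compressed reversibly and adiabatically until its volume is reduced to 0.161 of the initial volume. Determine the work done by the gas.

P₁ = nRT₁/V₁ = 0.541×8.314×308/13.4 = 103 kPa.
Adiabatic: TV^(γ−1) = const ⇒ T₂ = 308×(6.21)^0.667 = 1040 K; PV^γ = const ⇒ P₂ = 2170 kPa.
ΔU = nCvΔT = 0.541×12.5×(1040−308) = 4940 J.
Q = 0 for an adiabatic process, so W = −ΔU = -4940 J.

-4940 J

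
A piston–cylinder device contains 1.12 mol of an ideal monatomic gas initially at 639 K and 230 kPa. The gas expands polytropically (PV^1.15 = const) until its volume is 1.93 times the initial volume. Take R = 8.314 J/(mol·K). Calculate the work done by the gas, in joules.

V₁ = nRT₁/P₁ = 1.12×8.314×639/230 = 25.9 L.
Polytropic n=1.15: T₂ = T₁(V₁/V₂)^(n−1) = 639×(0.518)^0.15 = 579 K; P₂ = P₁(V₁/V₂)^n = 108 kPa.
W = (P₁V₁−P₂V₂)/(n−1) = (230×25.9−108×49.9)/0.15 = 3730 J.

3730 J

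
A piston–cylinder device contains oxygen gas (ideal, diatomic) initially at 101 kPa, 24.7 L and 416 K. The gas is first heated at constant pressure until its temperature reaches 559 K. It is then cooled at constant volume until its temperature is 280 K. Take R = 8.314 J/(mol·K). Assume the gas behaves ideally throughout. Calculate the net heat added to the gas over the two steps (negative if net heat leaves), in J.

-1180 J

n = P₁V₁/(RT₁) = 101×24.7/(8.314×416) = 0.721 mol.
Step 1 — Isobaric: P stays 101 kPa; V/T = const ⇒ T₂ = 559 K, V₂ = 33.2 L.
W = PΔV = 101×(33.2−24.7) kPa·L = 858 J.
ΔU = nCvΔT = 0.721×20.8×(559−416) = 2140 J.
Q = ΔU + W = nCpΔT = 3000 J.
State after step 1: P = 101 kPa, V = 33.2 L, T = 559 K.
Step 2 — Isochoric: V stays 33.2 L; P/T = const ⇒ T₂ = 280 K, P₂ = 50.6 kPa.
W = 0 (no volume change).
ΔU = nCvΔT = 0.721×20.8×(280−559) = -4180 J.
Q = ΔU = -4180 J.
Net over both steps: W = 858 J, Q = -1180 J, ΔU = -2040 J.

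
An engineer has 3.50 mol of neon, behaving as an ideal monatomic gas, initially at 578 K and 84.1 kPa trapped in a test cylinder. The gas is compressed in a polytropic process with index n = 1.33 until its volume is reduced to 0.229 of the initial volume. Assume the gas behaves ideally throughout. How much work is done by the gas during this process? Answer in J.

-31900 J

V₁ = nRT₁/P₁ = 3.50×8.314×578/84.1 = 200 L.
Polytropic n=1.33: T₂ = T₁(V₁/V₂)^(n−1) = 578×(4.37)^0.33 = 940 K; P₂ = P₁(V₁/V₂)^n = 597 kPa.
W = (P₁V₁−P₂V₂)/(n−1) = (84.1×200−597×45.8)/0.33 = -31900 J.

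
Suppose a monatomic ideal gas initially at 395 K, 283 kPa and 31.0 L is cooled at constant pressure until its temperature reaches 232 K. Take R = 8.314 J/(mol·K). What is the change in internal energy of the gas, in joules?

n = P₁V₁/(RT₁) = 283×31.0/(8.314×395) = 2.67 mol.
Isobaric: P stays 283 kPa; V/T = const ⇒ T₂ = 232 K, V₂ = 18.2 L.
For an ideal gas ΔU = nCvΔT with Cv = (3/2)R = 12.5 J/(mol·K).
ΔU = 2.67×12.5×(232−395) = -5430 J.

-5430 J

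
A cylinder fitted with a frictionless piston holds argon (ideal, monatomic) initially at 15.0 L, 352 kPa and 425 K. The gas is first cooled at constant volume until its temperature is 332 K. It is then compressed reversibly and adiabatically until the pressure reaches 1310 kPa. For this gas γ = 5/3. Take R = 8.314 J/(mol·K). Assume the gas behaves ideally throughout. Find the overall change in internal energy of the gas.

3630 J

n = P₁V₁/(RT₁) = 352×15.0/(8.314×425) = 1.49 mol.
Step 1 — Isochoric: V stays 15.0 L; P/T = const ⇒ T₂ = 332 K, P₂ = 275 kPa.
W = 0 (no volume change).
ΔU = nCvΔT = 1.49×12.5×(332−425) = -1730 J.
Q = ΔU = -1730 J.
State after step 1: P = 275 kPa, V = 15.0 L, T = 332 K.
Step 2 — Adiabatic: T₂/T₁ = (P₂/P₁)^((γ−1)/γ) ⇒ T₂ = 332×(4.76)^0.400 = 620 K; V₂ = 5.88 L.
ΔU = nCvΔT = 1.49×12.5×(620−332) = 5370 J.
Q = 0 for an adiabatic process, so W = −ΔU = -5370 J.
Net over both steps: W = -5370 J, Q = -1730 J, ΔU = 3630 J.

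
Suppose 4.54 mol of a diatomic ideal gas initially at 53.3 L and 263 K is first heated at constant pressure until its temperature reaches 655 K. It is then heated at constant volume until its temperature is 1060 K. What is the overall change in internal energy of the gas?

75200 J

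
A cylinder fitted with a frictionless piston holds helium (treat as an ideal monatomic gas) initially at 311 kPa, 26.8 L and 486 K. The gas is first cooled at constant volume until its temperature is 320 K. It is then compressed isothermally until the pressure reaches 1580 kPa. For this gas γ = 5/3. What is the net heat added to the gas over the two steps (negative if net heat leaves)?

-15500 J

n = P₁V₁/(RT₁) = 311×26.8/(8.314×486) = 2.06 mol.
Step 1 — Isochoric: V stays 26.8 L; P/T = const ⇒ T₂ = 320 K, P₂ = 205 kPa.
W = 0 (no volume change).
ΔU = nCvΔT = 2.06×12.5×(320−486) = -4270 J.
Q = ΔU = -4270 J.
State after step 1: P = 205 kPa, V = 26.8 L, T = 320 K.
Step 2 — Isothermal: T stays 320 K; PV = const ⇒ V₂ = 3.47 L, P₂ = 1580 kPa.
ΔU = 0 (ideal gas, T constant).
W = nRT ln(V₂/V₁) = 2.06×8.314×320×ln(0.130) = -11200 J.
Q = ΔU + W = -11200 J.
Net over both steps: W = -11200 J, Q = -15500 J, ΔU = -4270 J.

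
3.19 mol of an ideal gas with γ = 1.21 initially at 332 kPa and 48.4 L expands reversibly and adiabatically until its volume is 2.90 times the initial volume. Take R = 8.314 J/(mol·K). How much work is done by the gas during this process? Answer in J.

15300 J

T₁ = P₁V₁/(nR) = 332×48.4/(3.19×8.314) = 606 K.
Adiabatic: TV^(γ−1) = const ⇒ T₂ = 606×(0.345)^0.210 = 484 K; PV^γ = const ⇒ P₂ = 91.5 kPa.
ΔU = nCvΔT = 3.19×39.6×(484−606) = -15300 J.
Q = 0 for an adiabatic process, so W = −ΔU = 15300 J.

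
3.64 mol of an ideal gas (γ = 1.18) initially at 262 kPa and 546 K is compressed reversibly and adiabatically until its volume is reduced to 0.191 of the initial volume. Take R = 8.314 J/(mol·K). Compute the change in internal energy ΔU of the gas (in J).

V₁ = nRT₁/P₁ = 3.64×8.314×546/262 = 63.1 L.
Adiabatic: TV^(γ−1) = const ⇒ T₂ = 546×(5.24)^0.180 = 736 K; PV^γ = const ⇒ P₂ = 1850 kPa.
For an ideal gas ΔU = nCvΔT with Cv = R/(γ−1) = 46.2 J/(mol·K).
ΔU = 3.64×46.2×(736−546) = 31900 J.

31900 J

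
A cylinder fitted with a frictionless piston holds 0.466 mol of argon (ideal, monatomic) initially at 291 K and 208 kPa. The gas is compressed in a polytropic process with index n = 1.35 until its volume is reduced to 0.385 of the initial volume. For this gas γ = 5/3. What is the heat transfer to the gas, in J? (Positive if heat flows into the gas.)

V₁ = nRT₁/P₁ = 0.466×8.314×291/208 = 5.42 L.
Polytropic n=1.35: T₂ = T₁(V₁/V₂)^(n−1) = 291×(2.60)^0.35 = 406 K; P₂ = P₁(V₁/V₂)^n = 755 kPa.
W = (P₁V₁−P₂V₂)/(n−1) = (208×5.42−755×2.09)/0.35 = -1280 J.
ΔU = nCvΔT = 0.466×12.5×(406−291) = 671 J.
Q = ΔU + W = -607 J.

-607 J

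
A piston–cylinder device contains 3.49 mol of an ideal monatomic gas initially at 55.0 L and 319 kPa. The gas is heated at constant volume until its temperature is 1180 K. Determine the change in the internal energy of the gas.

T₁ = P₁V₁/(nR) = 319×55.0/(3.49×8.314) = 605 K.
Isochoric: V stays 55.0 L; P/T = const ⇒ T₂ = 1180 K, P₂ = 623 kPa.
For an ideal gas ΔU = nCvΔT with Cv = (3/2)R = 12.5 J/(mol·K).
ΔU = 3.49×12.5×(1180−605) = 25000 J.

25000 J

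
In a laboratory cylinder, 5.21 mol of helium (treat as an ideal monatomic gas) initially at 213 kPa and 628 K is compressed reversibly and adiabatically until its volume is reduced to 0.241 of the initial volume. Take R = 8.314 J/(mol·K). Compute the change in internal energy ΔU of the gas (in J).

V₁ = nRT₁/P₁ = 5.21×8.314×628/213 = 128 L.
Adiabatic: TV^(γ−1) = const ⇒ T₂ = 628×(4.15)^0.667 = 1620 K; PV^γ = const ⇒ P₂ = 2280 kPa.
For an ideal gas ΔU = nCvΔT with Cv = (3/2)R = 12.5 J/(mol·K).
ΔU = 5.21×12.5×(1620−628) = 64600 J.

64600 J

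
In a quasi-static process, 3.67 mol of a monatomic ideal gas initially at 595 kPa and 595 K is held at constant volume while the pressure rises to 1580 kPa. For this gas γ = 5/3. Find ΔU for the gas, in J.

45100 J

V₁ = nRT₁/P₁ = 3.67×8.314×595/595 = 30.5 L.
Isochoric: V stays 30.5 L; P/T = const ⇒ T₂ = 1580 K, P₂ = 1580 kPa.
For an ideal gas ΔU = nCvΔT with Cv = (3/2)R = 12.5 J/(mol·K).
ΔU = 3.67×12.5×(1580−595) = 45100 J.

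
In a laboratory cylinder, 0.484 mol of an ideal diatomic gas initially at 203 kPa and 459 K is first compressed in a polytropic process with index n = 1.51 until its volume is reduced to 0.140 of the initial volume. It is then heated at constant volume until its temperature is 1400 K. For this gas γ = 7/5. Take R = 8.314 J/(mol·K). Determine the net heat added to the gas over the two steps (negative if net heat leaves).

V₁ = nRT₁/P₁ = 0.484×8.314×459/203 = 9.10 L.
Step 1 — Polytropic n=1.51: T₂ = T₁(V₁/V₂)^(n−1) = 459×(7.14)^0.51 = 1250 K; P₂ = P₁(V₁/V₂)^n = 3950 kPa.
W = (P₁V₁−P₂V₂)/(n−1) = (203×9.10−3950×1.27)/0.51 = -6250 J.
ΔU = nCvΔT = 0.484×20.8×(1250−459) = 7970 J.
Q = ΔU + W = 1720 J.
State after step 1: P = 3950 kPa, V = 1.27 L, T = 1250 K.
Step 2 — Isochoric: V stays 1.27 L; P/T = const ⇒ T₂ = 1400 K, P₂ = 4420 kPa.
W = 0 (no volume change).
ΔU = nCvΔT = 0.484×20.8×(1400−1250) = 1500 J.
Q = ΔU = 1500 J.
Net over both steps: W = -6250 J, Q = 3220 J, ΔU = 9470 J.

3220 J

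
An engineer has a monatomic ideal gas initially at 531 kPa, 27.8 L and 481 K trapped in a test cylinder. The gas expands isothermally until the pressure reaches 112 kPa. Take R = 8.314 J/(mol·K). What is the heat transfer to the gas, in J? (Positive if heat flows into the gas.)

n = P₁V₁/(RT₁) = 531×27.8/(8.314×481) = 3.69 mol.
Isothermal: T stays 481 K; PV = const ⇒ V₂ = 132 L, P₂ = 112 kPa.
ΔU = 0 (ideal gas, T constant).
W = nRT ln(V₂/V₁) = 3.69×8.314×481×ln(4.74) = 23000 J.
Q = ΔU + W = 23000 J.

23000 J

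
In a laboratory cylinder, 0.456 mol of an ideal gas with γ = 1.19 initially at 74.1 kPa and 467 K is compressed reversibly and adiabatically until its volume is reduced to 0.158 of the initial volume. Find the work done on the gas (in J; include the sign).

V₁ = nRT₁/P₁ = 0.456×8.314×467/74.1 = 23.9 L.
Adiabatic: TV^(γ−1) = const ⇒ T₂ = 467×(6.33)^0.190 = 663 K; PV^γ = const ⇒ P₂ = 666 kPa.
ΔU = nCvΔT = 0.456×43.8×(663−467) = 3910 J.
Q = 0 for an adiabatic process, so W = −ΔU = -3910 J.
Work done on the gas = −W_by = 3910 J.

3910 J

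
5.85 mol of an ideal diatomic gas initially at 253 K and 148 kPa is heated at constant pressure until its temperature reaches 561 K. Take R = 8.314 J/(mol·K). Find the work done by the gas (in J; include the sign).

V₁ = nRT₁/P₁ = 5.85×8.314×253/148 = 83.1 L.
Isobaric: P stays 148 kPa; V/T = const ⇒ T₂ = 561 K, V₂ = 184 L.
W = PΔV = 148×(184−83.1) kPa·L = 15000 J.

15000 J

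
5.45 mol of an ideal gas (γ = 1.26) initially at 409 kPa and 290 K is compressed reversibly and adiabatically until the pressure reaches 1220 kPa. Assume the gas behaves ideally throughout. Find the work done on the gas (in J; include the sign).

12800 J

V₁ = nRT₁/P₁ = 5.45×8.314×290/409 = 32.1 L.
Adiabatic: T₂/T₁ = (P₂/P₁)^((γ−1)/γ) ⇒ T₂ = 290×(2.98)^0.206 = 363 K; V₂ = 13.5 L.
ΔU = nCvΔT = 5.45×32.0×(363−290) = 12800 J.
Q = 0 for an adiabatic process, so W = −ΔU = -12800 J.
Work done on the gas = −W_by = 12800 J.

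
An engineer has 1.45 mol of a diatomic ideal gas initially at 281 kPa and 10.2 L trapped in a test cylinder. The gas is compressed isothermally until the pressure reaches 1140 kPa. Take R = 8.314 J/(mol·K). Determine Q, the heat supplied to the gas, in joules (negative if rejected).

-4010 J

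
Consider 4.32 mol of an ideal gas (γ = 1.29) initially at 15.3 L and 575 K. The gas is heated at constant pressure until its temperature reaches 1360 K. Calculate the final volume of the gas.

36.2 L

P₁ = nRT₁/V₁ = 4.32×8.314×575/15.3 = 1350 kPa.
Isobaric: P stays 1350 kPa; V/T = const ⇒ T₂ = 1360 K, V₂ = 36.2 L.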